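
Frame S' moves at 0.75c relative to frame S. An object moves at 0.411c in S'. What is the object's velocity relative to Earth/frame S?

u = (u' + v)/(1 + u'v/c²)
Numerator: 0.411 + 0.75 = 1.161
Denominator: 1 + 0.30825 = 1.30825
u = 1.161/1.30825 = 0.8874c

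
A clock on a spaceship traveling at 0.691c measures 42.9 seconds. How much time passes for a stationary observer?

Proper time Δt₀ = 42.9 seconds
γ = 1/√(1 - 0.691²) = 1.3834
Δt = γΔt₀ = 1.3834 × 42.9 = 59.35 seconds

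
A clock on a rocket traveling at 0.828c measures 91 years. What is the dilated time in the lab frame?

Proper time Δt₀ = 91 years
γ = 1/√(1 - 0.828²) = 1.783
Δt = γΔt₀ = 1.783 × 91 = 162.3 years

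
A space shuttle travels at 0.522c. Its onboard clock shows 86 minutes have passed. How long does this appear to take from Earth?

Proper time Δt₀ = 86 minutes
γ = 1/√(1 - 0.522²) = 1.172
Δt = γΔt₀ = 1.172 × 86 = 100.8 minutes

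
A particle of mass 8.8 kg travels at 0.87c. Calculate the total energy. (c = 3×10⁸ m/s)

γ = 1/√(1 - 0.87²) = 2.028
mc² = 8.8 × (3×10⁸)² = 7.920×10¹⁷ J
E = γmc² = 2.028 × 7.920×10¹⁷ = 1.606×10¹⁸ J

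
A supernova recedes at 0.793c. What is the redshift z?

β = 0.793
(1+β)/(1-β) = 1.793/0.207 = 8.662
√(8.662) = 2.943
z = 2.943 - 1 = 1.943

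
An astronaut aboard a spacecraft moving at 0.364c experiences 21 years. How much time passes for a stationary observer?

Proper time Δt₀ = 21 years
γ = 1/√(1 - 0.364²) = 1.074
Δt = γΔt₀ = 1.074 × 21 = 22.55 years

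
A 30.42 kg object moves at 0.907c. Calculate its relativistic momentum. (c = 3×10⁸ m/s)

γ = 1/√(1 - 0.907²) = 2.37456
v = 0.907 × 3×10⁸ = 2.721×10⁸ m/s
p = γmv = 2.37456 × 30.42 × 2.721×10⁸ = 1.965×10¹⁰ kg·m/s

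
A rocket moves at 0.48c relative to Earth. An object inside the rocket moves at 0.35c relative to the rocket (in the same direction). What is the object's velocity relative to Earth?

u = (u' + v)/(1 + u'v/c²)
Numerator: 0.35 + 0.48 = 0.83
Denominator: 1 + 0.168 = 1.168
u = 0.83/1.168 = 0.7106c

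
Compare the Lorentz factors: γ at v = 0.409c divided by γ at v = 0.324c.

γ₁ = 1/√(1 - 0.409²) = 1.096
γ₂ = 1/√(1 - 0.324²) = 1.057
γ₁/γ₂ = 1.096/1.057 = 1.037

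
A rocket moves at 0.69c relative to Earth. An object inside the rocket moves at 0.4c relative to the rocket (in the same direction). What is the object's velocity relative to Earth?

u = (u' + v)/(1 + u'v/c²)
Numerator: 0.4 + 0.69 = 1.09
Denominator: 1 + 0.276 = 1.276
u = 1.09/1.276 = 0.8542c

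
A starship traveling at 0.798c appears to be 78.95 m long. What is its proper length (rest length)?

Contracted length L = 78.95 m
γ = 1/√(1 - 0.798²) = 1.659
L₀ = γL = 1.659 × 78.95 = 131.0 m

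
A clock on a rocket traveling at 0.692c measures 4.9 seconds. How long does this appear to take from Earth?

Proper time Δt₀ = 4.9 seconds
γ = 1/√(1 - 0.692²) = 1.38524
Δt = γΔt₀ = 1.38524 × 4.9 = 6.788 seconds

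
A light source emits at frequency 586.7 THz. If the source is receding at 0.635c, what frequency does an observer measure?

β = v/c = 0.635
(1-β)/(1+β) = 0.365/1.635 = 0.22324
Doppler factor = √(0.22324) = 0.4725
f_obs = 586.7 × 0.4725 = 277.2 THz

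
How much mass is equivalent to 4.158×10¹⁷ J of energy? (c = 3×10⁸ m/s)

From E = mc², we get m = E/c²
c² = (3×10⁸)² = 9×10¹⁶ m²/s²
m = 4.158×10¹⁷ / 9×10¹⁶ = 4.620 kg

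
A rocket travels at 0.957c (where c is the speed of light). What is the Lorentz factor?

v/c = 0.957, so (v/c)² = 0.915849
1 - (v/c)² = 0.084151
γ = 1/√(0.084151) = 3.447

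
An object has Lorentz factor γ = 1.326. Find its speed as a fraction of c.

From γ = 1/√(1 - v²/c²):
1/γ² = 1/1.326² = 0.5687
v²/c² = 1 - 0.5687 = 0.4313
v/c = √(0.4313) = 0.6567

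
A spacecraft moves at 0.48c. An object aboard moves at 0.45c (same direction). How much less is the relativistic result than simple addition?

Classical: u' + v = 0.45 + 0.48 = 0.93c
Relativistic: u = (0.45 + 0.48)/(1 + 0.216) = 0.93/1.216 = 0.7648c
Difference: 0.93 - 0.7648 = 0.1652c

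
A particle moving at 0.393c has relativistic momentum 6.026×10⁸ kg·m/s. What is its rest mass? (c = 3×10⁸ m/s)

γ = 1/√(1 - 0.393²) = 1.0875
v = 0.393 × 3×10⁸ = 1.179×10⁸ m/s
m = p/(γv) = 6.026×10⁸/(1.0875 × 1.179×10⁸) = 4.700 kg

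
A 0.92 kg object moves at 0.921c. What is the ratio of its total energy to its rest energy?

E = γmc², E₀ = mc²
E/E₀ = γ = 1/√(1 - 0.921²) = 2.567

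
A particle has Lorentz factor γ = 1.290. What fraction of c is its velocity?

From γ = 1/√(1 - v²/c²):
1/γ² = 1/1.290² = 0.6009
v²/c² = 1 - 0.6009 = 0.3991
v/c = √(0.3991) = 0.6317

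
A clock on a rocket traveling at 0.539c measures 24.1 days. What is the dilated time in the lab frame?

Proper time Δt₀ = 24.1 days
γ = 1/√(1 - 0.539²) = 1.187
Δt = γΔt₀ = 1.187 × 24.1 = 28.61 days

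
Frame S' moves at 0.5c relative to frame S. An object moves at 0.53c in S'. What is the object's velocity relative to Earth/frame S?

u = (u' + v)/(1 + u'v/c²)
Numerator: 0.53 + 0.5 = 1.03
Denominator: 1 + 0.265 = 1.265
u = 1.03/1.265 = 0.8142c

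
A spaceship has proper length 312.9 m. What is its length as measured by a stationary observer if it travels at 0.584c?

Proper length L₀ = 312.9 m
γ = 1/√(1 - 0.584²) = 1.232
L = L₀/γ = 312.9/1.232 = 254.0 m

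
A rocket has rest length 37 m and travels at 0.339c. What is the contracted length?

Proper length L₀ = 37 m
γ = 1/√(1 - 0.339²) = 1.063
L = L₀/γ = 37/1.063 = 34.81 m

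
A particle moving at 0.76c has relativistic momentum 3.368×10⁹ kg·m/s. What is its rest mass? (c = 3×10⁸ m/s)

γ = 1/√(1 - 0.76²) = 1.5386
v = 0.76 × 3×10⁸ = 2.280×10⁸ m/s
m = p/(γv) = 3.368×10⁹/(1.5386 × 2.280×10⁸) = 9.601 kg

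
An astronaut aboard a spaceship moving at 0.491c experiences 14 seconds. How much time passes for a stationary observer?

Proper time Δt₀ = 14 seconds
γ = 1/√(1 - 0.491²) = 1.148
Δt = γΔt₀ = 1.148 × 14 = 16.07 seconds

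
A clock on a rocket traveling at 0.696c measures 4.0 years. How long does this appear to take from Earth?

Proper time Δt₀ = 4.0 years
γ = 1/√(1 - 0.696²) = 1.3927
Δt = γΔt₀ = 1.3927 × 4.0 = 5.571 years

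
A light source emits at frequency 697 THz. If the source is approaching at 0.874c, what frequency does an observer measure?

β = v/c = 0.874
(1+β)/(1-β) = 1.874/0.126 = 14.873
Doppler factor = √(14.873) = 3.857
f_obs = 697 × 3.857 = 2688 THz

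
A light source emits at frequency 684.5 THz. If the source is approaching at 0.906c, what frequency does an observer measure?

β = v/c = 0.906
(1+β)/(1-β) = 1.906/0.094 = 20.28
Doppler factor = √(20.28) = 4.503
f_obs = 684.5 × 4.503 = 3082 THz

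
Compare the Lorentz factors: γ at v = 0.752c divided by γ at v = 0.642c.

γ₁ = 1/√(1 - 0.752²) = 1.517
γ₂ = 1/√(1 - 0.642²) = 1.304
γ₁/γ₂ = 1.517/1.304 = 1.163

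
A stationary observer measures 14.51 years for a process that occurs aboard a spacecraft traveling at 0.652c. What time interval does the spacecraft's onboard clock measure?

Dilated time Δt = 14.51 years
γ = 1/√(1 - 0.652²) = 1.319
Δt₀ = Δt/γ = 14.51/1.319 = 11.00 years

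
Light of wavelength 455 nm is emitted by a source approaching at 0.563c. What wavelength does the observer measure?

β = 0.563
Wavelength Doppler factor = √(0.437/1.563) = √(0.2796) = 0.5288
λ_obs = 455 × 0.5288 = 240.6 nm (blueshift)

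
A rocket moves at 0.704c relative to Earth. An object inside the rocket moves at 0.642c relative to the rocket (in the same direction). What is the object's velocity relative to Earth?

u = (u' + v)/(1 + u'v/c²)
Numerator: 0.642 + 0.704 = 1.346
Denominator: 1 + 0.451968 = 1.451968
u = 1.346/1.451968 = 0.9270c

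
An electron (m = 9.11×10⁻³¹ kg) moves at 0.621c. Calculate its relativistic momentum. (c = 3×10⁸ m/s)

γ = 1/√(1 - 0.621²) = 1.2758
v = 0.621 × 3×10⁸ = 1.863×10⁸ m/s
p = γmv = 1.2758 × 9.11×10⁻³¹ × 1.863×10⁸ = 2.165×10⁻²² kg·m/s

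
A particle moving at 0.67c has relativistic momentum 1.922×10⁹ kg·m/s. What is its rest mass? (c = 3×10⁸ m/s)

γ = 1/√(1 - 0.67²) = 1.347
v = 0.67 × 3×10⁸ = 2.010×10⁸ m/s
m = p/(γv) = 1.922×10⁹/(1.347 × 2.010×10⁸) = 7.099 kg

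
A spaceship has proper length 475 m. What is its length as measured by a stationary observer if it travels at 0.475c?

Proper length L₀ = 475 m
γ = 1/√(1 - 0.475²) = 1.1364
L = L₀/γ = 475/1.1364 = 418.0 m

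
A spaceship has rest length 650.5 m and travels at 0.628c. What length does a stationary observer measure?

Proper length L₀ = 650.5 m
γ = 1/√(1 - 0.628²) = 1.285
L = L₀/γ = 650.5/1.285 = 506.2 m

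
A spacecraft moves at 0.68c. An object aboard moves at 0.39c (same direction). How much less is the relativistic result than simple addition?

Classical: u' + v = 0.39 + 0.68 = 1.07c
Relativistic: u = (0.39 + 0.68)/(1 + 0.2652) = 1.07/1.2652 = 0.8457c
Difference: 1.07 - 0.8457 = 0.2243c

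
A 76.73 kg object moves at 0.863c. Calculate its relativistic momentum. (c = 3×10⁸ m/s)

γ = 1/√(1 - 0.863²) = 1.9794
v = 0.863 × 3×10⁸ = 2.589×10⁸ m/s
p = γmv = 1.9794 × 76.73 × 2.589×10⁸ = 3.932×10¹⁰ kg·m/s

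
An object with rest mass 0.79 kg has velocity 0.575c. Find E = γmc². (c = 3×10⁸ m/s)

γ = 1/√(1 - 0.575²) = 1.22226
mc² = 0.79 × (3×10⁸)² = 7.110×10¹⁶ J
E = γmc² = 1.22226 × 7.110×10¹⁶ = 8.690×10¹⁶ J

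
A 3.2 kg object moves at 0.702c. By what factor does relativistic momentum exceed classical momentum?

p_rel = γmv, p_class = mv
Ratio = γ = 1/√(1 - 0.702²) = 1.404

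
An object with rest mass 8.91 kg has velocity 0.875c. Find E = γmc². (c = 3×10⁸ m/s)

γ = 1/√(1 - 0.875²) = 2.0656
mc² = 8.91 × (3×10⁸)² = 8.019×10¹⁷ J
E = γmc² = 2.0656 × 8.019×10¹⁷ = 1.656×10¹⁸ J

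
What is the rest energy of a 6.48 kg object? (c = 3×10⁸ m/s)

c² = (3×10⁸)² = 9.000×10¹⁶ m²/s²
E₀ = mc² = 6.48 × 9.000×10¹⁶ = 5.832×10¹⁷ J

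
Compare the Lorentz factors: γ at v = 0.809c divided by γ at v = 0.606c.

γ₁ = 1/√(1 - 0.809²) = 1.701
γ₂ = 1/√(1 - 0.606²) = 1.257
γ₁/γ₂ = 1.701/1.257 = 1.353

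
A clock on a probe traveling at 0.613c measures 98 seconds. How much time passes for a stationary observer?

Proper time Δt₀ = 98 seconds
γ = 1/√(1 - 0.613²) = 1.2657
Δt = γΔt₀ = 1.2657 × 98 = 124.0 seconds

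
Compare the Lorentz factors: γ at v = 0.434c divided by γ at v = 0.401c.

γ₁ = 1/√(1 - 0.434²) = 1.1100
γ₂ = 1/√(1 - 0.401²) = 1.0916
γ₁/γ₂ = 1.1100/1.0916 = 1.017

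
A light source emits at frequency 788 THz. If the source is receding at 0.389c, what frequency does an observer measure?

β = v/c = 0.389
(1-β)/(1+β) = 0.611/1.389 = 0.4399
Doppler factor = √(0.4399) = 0.6632
f_obs = 788 × 0.6632 = 522.6 THz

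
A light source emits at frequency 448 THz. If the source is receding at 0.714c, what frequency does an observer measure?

β = v/c = 0.714
(1-β)/(1+β) = 0.286/1.714 = 0.1669
Doppler factor = √(0.1669) = 0.4085
f_obs = 448 × 0.4085 = 183.0 THz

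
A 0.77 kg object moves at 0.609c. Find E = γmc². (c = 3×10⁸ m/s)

γ = 1/√(1 - 0.609²) = 1.2608
mc² = 0.77 × (3×10⁸)² = 6.930×10¹⁶ J
E = γmc² = 1.2608 × 6.930×10¹⁶ = 8.737×10¹⁶ J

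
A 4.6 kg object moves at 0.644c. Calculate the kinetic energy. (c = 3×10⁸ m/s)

γ = 1/√(1 - 0.644²) = 1.30715
γ - 1 = 0.30715
KE = (γ-1)mc² = 0.30715 × 4.6 × (3×10⁸)² = 1.272×10¹⁷ J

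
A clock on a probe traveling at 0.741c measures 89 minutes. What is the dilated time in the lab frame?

Proper time Δt₀ = 89 minutes
γ = 1/√(1 - 0.741²) = 1.489
Δt = γΔt₀ = 1.489 × 89 = 132.5 minutes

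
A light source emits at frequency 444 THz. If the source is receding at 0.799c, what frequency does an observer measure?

β = v/c = 0.799
(1-β)/(1+β) = 0.201/1.799 = 0.11173
Doppler factor = √(0.11173) = 0.3343
f_obs = 444 × 0.3343 = 148.4 THz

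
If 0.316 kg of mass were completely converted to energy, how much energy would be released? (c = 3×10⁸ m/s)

Using E = mc²:
c² = (3×10⁸)² = 9×10¹⁶ m²/s²
E = 0.316 × 9×10¹⁶ = 2.844×10¹⁶ J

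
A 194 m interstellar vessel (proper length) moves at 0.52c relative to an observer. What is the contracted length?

Proper length L₀ = 194 m
γ = 1/√(1 - 0.52²) = 1.171
L = L₀/γ = 194/1.171 = 165.7 m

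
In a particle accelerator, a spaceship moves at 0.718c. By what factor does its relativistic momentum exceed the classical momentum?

p_rel = γmv, p_class = mv
Ratio = γ = 1/√(1 - 0.718²)
= 1/√(0.484476) = 1.437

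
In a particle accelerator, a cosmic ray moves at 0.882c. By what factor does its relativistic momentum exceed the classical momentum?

p_rel = γmv, p_class = mv
Ratio = γ = 1/√(1 - 0.882²)
= 1/√(0.222076) = 2.122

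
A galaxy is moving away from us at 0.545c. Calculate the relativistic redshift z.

β = 0.545
(1+β)/(1-β) = 1.545/0.455 = 3.3956
√(3.3956) = 1.8427
z = 1.8427 - 1 = 0.8427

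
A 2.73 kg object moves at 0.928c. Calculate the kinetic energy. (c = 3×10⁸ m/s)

γ = 1/√(1 - 0.928²) = 2.684
γ - 1 = 1.684
KE = (γ-1)mc² = 1.684 × 2.73 × (3×10⁸)² = 4.138×10¹⁷ J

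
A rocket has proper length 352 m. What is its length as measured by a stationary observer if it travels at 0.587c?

Proper length L₀ = 352 m
γ = 1/√(1 - 0.587²) = 1.235
L = L₀/γ = 352/1.235 = 285.0 m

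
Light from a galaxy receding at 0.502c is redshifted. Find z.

β = 0.502
(1+β)/(1-β) = 1.502/0.498 = 3.016
√(3.016) = 1.7367
z = 1.7367 - 1 = 0.7367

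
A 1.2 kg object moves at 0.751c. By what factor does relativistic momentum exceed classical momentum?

p_rel = γmv, p_class = mv
Ratio = γ = 1/√(1 - 0.751²) = 1.514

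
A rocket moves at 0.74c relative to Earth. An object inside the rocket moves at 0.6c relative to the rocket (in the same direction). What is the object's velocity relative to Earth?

u = (u' + v)/(1 + u'v/c²)
Numerator: 0.6 + 0.74 = 1.34
Denominator: 1 + 0.444 = 1.444
u = 1.34/1.444 = 0.9280c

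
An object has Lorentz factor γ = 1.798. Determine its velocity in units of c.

From γ = 1/√(1 - v²/c²):
1/γ² = 1/1.798² = 0.3093
v²/c² = 1 - 0.3093 = 0.6907
v/c = √(0.6907) = 0.8311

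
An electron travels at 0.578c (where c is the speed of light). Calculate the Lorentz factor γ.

v/c = 0.578, so (v/c)² = 0.334084
1 - (v/c)² = 0.665916
γ = 1/√(0.665916) = 1.225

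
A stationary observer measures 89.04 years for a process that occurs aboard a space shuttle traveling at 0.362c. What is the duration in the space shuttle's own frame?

Dilated time Δt = 89.04 years
γ = 1/√(1 - 0.362²) = 1.0728
Δt₀ = Δt/γ = 89.04/1.0728 = 83.00 years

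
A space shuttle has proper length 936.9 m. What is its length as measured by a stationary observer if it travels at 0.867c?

Proper length L₀ = 936.9 m
γ = 1/√(1 - 0.867²) = 2.0068
L = L₀/γ = 936.9/2.0068 = 466.9 m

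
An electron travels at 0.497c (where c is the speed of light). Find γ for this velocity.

v/c = 0.497, so (v/c)² = 0.247009
1 - (v/c)² = 0.752991
γ = 1/√(0.752991) = 1.152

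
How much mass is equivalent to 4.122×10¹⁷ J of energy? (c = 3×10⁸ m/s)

From E = mc², we get m = E/c²
c² = (3×10⁸)² = 9×10¹⁶ m²/s²
m = 4.122×10¹⁷ / 9×10¹⁶ = 4.580 kg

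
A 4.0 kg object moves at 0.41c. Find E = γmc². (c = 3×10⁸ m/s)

γ = 1/√(1 - 0.41²) = 1.0964
mc² = 4.0 × (3×10⁸)² = 3.600×10¹⁷ J
E = γmc² = 1.0964 × 3.600×10¹⁷ = 3.947×10¹⁷ J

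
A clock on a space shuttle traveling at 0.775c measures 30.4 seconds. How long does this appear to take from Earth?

Proper time Δt₀ = 30.4 seconds
γ = 1/√(1 - 0.775²) = 1.5824
Δt = γΔt₀ = 1.5824 × 30.4 = 48.10 seconds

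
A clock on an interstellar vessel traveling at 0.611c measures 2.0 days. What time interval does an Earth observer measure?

Proper time Δt₀ = 2.0 days
γ = 1/√(1 - 0.611²) = 1.263
Δt = γΔt₀ = 1.263 × 2.0 = 2.526 days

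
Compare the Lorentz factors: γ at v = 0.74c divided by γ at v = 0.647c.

γ₁ = 1/√(1 - 0.74²) = 1.487
γ₂ = 1/√(1 - 0.647²) = 1.311
γ₁/γ₂ = 1.487/1.311 = 1.134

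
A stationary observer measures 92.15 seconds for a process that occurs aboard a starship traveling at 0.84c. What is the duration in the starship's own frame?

Dilated time Δt = 92.15 seconds
γ = 1/√(1 - 0.84²) = 1.843
Δt₀ = Δt/γ = 92.15/1.843 = 50.00 seconds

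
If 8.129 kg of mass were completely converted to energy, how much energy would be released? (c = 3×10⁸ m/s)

Using E = mc²:
c² = (3×10⁸)² = 9×10¹⁶ m²/s²
E = 8.129 × 9×10¹⁶ = 7.316×10¹⁷ J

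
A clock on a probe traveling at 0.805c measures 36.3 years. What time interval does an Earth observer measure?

Proper time Δt₀ = 36.3 years
γ = 1/√(1 - 0.805²) = 1.6856
Δt = γΔt₀ = 1.6856 × 36.3 = 61.19 years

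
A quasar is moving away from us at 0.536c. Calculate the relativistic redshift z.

β = 0.536
(1+β)/(1-β) = 1.536/0.464 = 3.3103
√(3.3103) = 1.8194
z = 1.8194 - 1 = 0.8194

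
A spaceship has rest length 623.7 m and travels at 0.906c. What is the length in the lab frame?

Proper length L₀ = 623.7 m
γ = 1/√(1 - 0.906²) = 2.3625
L = L₀/γ = 623.7/2.3625 = 264.0 m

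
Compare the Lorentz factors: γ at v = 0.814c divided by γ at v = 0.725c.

γ₁ = 1/√(1 - 0.814²) = 1.722
γ₂ = 1/√(1 - 0.725²) = 1.452
γ₁/γ₂ = 1.722/1.452 = 1.186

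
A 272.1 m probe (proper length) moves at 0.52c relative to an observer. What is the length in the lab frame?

Proper length L₀ = 272.1 m
γ = 1/√(1 - 0.52²) = 1.171
L = L₀/γ = 272.1/1.171 = 232.4 m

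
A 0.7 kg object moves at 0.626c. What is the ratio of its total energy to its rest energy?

E = γmc², E₀ = mc²
E/E₀ = γ = 1/√(1 - 0.626²) = 1.282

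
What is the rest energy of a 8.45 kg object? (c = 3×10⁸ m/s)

c² = (3×10⁸)² = 9.000×10¹⁶ m²/s²
E₀ = mc² = 8.45 × 9.000×10¹⁶ = 7.605×10¹⁷ J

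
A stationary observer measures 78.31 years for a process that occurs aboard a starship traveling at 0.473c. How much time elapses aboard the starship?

Dilated time Δt = 78.31 years
γ = 1/√(1 - 0.473²) = 1.135
Δt₀ = Δt/γ = 78.31/1.135 = 69.00 years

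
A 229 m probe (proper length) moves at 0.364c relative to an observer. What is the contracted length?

Proper length L₀ = 229 m
γ = 1/√(1 - 0.364²) = 1.0737
L = L₀/γ = 229/1.0737 = 213.3 m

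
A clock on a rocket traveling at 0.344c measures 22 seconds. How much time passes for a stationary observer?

Proper time Δt₀ = 22 seconds
γ = 1/√(1 - 0.344²) = 1.065
Δt = γΔt₀ = 1.065 × 22 = 23.43 seconds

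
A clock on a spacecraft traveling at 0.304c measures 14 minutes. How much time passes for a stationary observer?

Proper time Δt₀ = 14 minutes
γ = 1/√(1 - 0.304²) = 1.050
Δt = γΔt₀ = 1.050 × 14 = 14.70 minutes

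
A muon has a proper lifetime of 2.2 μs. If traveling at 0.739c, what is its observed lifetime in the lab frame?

Proper lifetime τ₀ = 2.2 μs
γ = 1/√(1 - 0.739²) = 1.48433
τ = γτ₀ = 1.48433 × 2.2 μs = 3.266 μs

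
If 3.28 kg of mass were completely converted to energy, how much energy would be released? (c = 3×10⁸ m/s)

Using E = mc²:
c² = (3×10⁸)² = 9×10¹⁶ m²/s²
E = 3.28 × 9×10¹⁶ = 2.952×10¹⁷ J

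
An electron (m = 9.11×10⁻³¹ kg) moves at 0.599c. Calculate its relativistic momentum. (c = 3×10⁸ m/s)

γ = 1/√(1 - 0.599²) = 1.2488
v = 0.599 × 3×10⁸ = 1.797×10⁸ m/s
p = γmv = 1.2488 × 9.11×10⁻³¹ × 1.797×10⁸ = 2.044×10⁻²² kg·m/s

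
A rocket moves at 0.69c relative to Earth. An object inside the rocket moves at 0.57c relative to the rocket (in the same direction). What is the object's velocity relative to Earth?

u = (u' + v)/(1 + u'v/c²)
Numerator: 0.57 + 0.69 = 1.26
Denominator: 1 + 0.3933 = 1.3933
u = 1.26/1.3933 = 0.9043c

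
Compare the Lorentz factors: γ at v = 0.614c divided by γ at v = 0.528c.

γ₁ = 1/√(1 - 0.614²) = 1.267
γ₂ = 1/√(1 - 0.528²) = 1.178
γ₁/γ₂ = 1.267/1.178 = 1.076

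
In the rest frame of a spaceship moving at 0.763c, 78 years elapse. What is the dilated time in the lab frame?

Proper time Δt₀ = 78 years
γ = 1/√(1 - 0.763²) = 1.547
Δt = γΔt₀ = 1.547 × 78 = 120.7 years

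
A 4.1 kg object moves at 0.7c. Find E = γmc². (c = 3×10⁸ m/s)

γ = 1/√(1 - 0.7²) = 1.4003
mc² = 4.1 × (3×10⁸)² = 3.690×10¹⁷ J
E = γmc² = 1.4003 × 3.690×10¹⁷ = 5.167×10¹⁷ J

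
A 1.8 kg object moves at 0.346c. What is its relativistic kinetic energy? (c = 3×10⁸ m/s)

γ = 1/√(1 - 0.346²) = 1.06583
γ - 1 = 0.06583
KE = (γ-1)mc² = 0.06583 × 1.8 × (3×10⁸)² = 1.066×10¹⁶ J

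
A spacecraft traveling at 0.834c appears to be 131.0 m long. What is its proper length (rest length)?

Contracted length L = 131.0 m
γ = 1/√(1 - 0.834²) = 1.812
L₀ = γL = 1.812 × 131.0 = 237.4 m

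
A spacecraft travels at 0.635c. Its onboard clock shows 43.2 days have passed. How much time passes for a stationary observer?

Proper time Δt₀ = 43.2 days
γ = 1/√(1 - 0.635²) = 1.2945
Δt = γΔt₀ = 1.2945 × 43.2 = 55.92 days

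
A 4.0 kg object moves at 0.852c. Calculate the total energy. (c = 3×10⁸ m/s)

γ = 1/√(1 - 0.852²) = 1.910
mc² = 4.0 × (3×10⁸)² = 3.600×10¹⁷ J
E = γmc² = 1.910 × 3.600×10¹⁷ = 6.876×10¹⁷ J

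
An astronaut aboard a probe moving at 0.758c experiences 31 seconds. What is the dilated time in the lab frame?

Proper time Δt₀ = 31 seconds
γ = 1/√(1 - 0.758²) = 1.5331
Δt = γΔt₀ = 1.5331 × 31 = 47.53 seconds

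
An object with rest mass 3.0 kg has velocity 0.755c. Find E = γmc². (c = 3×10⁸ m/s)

γ = 1/√(1 - 0.755²) = 1.525
mc² = 3.0 × (3×10⁸)² = 2.700×10¹⁷ J
E = γmc² = 1.525 × 2.700×10¹⁷ = 4.118×10¹⁷ J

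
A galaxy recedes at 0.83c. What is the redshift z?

β = 0.83
(1+β)/(1-β) = 1.83/0.17 = 10.765
√(10.765) = 3.281
z = 3.281 - 1 = 2.281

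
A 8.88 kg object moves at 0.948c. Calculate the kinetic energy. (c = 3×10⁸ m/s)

γ = 1/√(1 - 0.948²) = 3.142
γ - 1 = 2.142
KE = (γ-1)mc² = 2.142 × 8.88 × (3×10⁸)² = 1.712×10¹⁸ J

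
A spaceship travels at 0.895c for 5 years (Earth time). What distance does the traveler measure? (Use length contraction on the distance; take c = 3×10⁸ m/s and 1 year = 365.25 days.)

Earth distance: d = v × t = 0.895c × 5 yr = 4.237×10¹⁶ m
γ = 2.242
d' = d/γ = 4.237×10¹⁶/2.242 = 1.890×10¹⁶ m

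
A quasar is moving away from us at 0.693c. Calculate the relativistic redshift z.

β = 0.693
(1+β)/(1-β) = 1.693/0.307 = 5.515
√(5.515) = 2.348
z = 2.348 - 1 = 1.348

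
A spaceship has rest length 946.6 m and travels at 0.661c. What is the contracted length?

Proper length L₀ = 946.6 m
γ = 1/√(1 - 0.661²) = 1.3326
L = L₀/γ = 946.6/1.3326 = 710.3 m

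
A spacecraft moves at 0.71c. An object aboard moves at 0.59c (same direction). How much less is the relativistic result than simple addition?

Classical: u' + v = 0.59 + 0.71 = 1.3c
Relativistic: u = (0.59 + 0.71)/(1 + 0.4189) = 1.3/1.4189 = 0.9162c
Difference: 1.3 - 0.9162 = 0.3838c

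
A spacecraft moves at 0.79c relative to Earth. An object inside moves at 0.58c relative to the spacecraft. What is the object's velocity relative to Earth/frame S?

u = (u' + v)/(1 + u'v/c²)
Numerator: 0.58 + 0.79 = 1.37
Denominator: 1 + 0.4582 = 1.4582
u = 1.37/1.4582 = 0.9395c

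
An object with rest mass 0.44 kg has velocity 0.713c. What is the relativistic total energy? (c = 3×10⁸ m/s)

γ = 1/√(1 - 0.713²) = 1.4262
mc² = 0.44 × (3×10⁸)² = 3.960×10¹⁶ J
E = γmc² = 1.4262 × 3.960×10¹⁶ = 5.648×10¹⁶ J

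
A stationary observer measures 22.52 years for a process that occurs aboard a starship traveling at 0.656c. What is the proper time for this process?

Dilated time Δt = 22.52 years
γ = 1/√(1 - 0.656²) = 1.325
Δt₀ = Δt/γ = 22.52/1.325 = 17.00 years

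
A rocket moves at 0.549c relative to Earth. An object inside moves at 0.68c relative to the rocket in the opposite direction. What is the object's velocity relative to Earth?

Object's velocity in rocket frame is u' = -0.68c
u = (u' + v)/(1 + u'v/c²) = (v - 0.68)/(1 - 0.68·v/c²)
Numerator: 0.549 - 0.68 = -0.131
Denominator: 1 - 0.37332 = 0.62668
u = -0.131/0.62668 = -0.2090c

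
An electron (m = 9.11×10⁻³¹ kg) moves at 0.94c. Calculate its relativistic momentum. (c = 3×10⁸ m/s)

γ = 1/√(1 - 0.94²) = 2.931
v = 0.94 × 3×10⁸ = 2.820×10⁸ m/s
p = γmv = 2.931 × 9.11×10⁻³¹ × 2.820×10⁸ = 7.530×10⁻²² kg·m/s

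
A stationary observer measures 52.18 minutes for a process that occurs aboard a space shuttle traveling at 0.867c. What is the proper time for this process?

Dilated time Δt = 52.18 minutes
γ = 1/√(1 - 0.867²) = 2.007
Δt₀ = Δt/γ = 52.18/2.007 = 26.00 minutes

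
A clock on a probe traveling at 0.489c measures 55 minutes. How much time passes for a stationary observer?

Proper time Δt₀ = 55 minutes
γ = 1/√(1 - 0.489²) = 1.1464
Δt = γΔt₀ = 1.1464 × 55 = 63.05 minutes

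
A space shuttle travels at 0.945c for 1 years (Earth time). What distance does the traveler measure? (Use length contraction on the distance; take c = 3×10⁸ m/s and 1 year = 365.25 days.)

Earth distance: d = v × t = 0.945c × 1 yr = 8.9466×10¹⁵ m
γ = 3.0574
d' = d/γ = 8.9466×10¹⁵/3.0574 = 2.926×10¹⁵ m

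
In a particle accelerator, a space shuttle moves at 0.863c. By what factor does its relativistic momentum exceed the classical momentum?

p_rel = γmv, p_class = mv
Ratio = γ = 1/√(1 - 0.863²)
= 1/√(0.255231) = 1.979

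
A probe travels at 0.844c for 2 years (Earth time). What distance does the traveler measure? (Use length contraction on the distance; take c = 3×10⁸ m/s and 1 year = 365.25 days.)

Earth distance: d = v × t = 0.844c × 2 yr = 1.5981×10¹⁶ m
γ = 1.8645
d' = d/γ = 1.5981×10¹⁶/1.8645 = 8.571×10¹⁵ m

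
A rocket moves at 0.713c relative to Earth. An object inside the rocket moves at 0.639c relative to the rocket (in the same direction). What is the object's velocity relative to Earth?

u = (u' + v)/(1 + u'v/c²)
Numerator: 0.639 + 0.713 = 1.352
Denominator: 1 + 0.455607 = 1.455607
u = 1.352/1.455607 = 0.9288c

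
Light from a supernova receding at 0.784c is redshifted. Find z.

β = 0.784
(1+β)/(1-β) = 1.784/0.216 = 8.259
√(8.259) = 2.874
z = 2.874 - 1 = 1.874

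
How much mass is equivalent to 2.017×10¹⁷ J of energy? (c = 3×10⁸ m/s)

From E = mc², we get m = E/c²
c² = (3×10⁸)² = 9×10¹⁶ m²/s²
m = 2.017×10¹⁷ / 9×10¹⁶ = 2.241 kg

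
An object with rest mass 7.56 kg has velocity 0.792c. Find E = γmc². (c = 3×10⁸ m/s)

γ = 1/√(1 - 0.792²) = 1.638
mc² = 7.56 × (3×10⁸)² = 6.804×10¹⁷ J
E = γmc² = 1.638 × 6.804×10¹⁷ = 1.114×10¹⁸ J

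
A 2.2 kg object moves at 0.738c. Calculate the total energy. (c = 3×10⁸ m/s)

γ = 1/√(1 - 0.738²) = 1.482
mc² = 2.2 × (3×10⁸)² = 1.980×10¹⁷ J
E = γmc² = 1.482 × 1.980×10¹⁷ = 2.934×10¹⁷ J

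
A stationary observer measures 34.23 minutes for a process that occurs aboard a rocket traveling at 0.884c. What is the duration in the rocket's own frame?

Dilated time Δt = 34.23 minutes
γ = 1/√(1 - 0.884²) = 2.139
Δt₀ = Δt/γ = 34.23/2.139 = 16.00 minutes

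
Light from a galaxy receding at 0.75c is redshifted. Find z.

β = 0.75
(1+β)/(1-β) = 1.75/0.25 = 7.000
√(7.000) = 2.646
z = 2.646 - 1 = 1.646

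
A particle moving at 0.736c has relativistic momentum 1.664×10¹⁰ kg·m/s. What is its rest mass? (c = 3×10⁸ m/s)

γ = 1/√(1 - 0.736²) = 1.477
v = 0.736 × 3×10⁸ = 2.208×10⁸ m/s
m = p/(γv) = 1.664×10¹⁰/(1.477 × 2.208×10⁸) = 51.02 kg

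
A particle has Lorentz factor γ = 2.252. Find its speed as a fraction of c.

From γ = 1/√(1 - v²/c²):
1/γ² = 1/2.252² = 0.1972
v²/c² = 1 - 0.1972 = 0.8028
v/c = √(0.8028) = 0.8960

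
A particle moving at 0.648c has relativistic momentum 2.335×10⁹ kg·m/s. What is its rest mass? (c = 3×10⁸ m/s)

γ = 1/√(1 - 0.648²) = 1.313
v = 0.648 × 3×10⁸ = 1.944×10⁸ m/s
m = p/(γv) = 2.335×10⁹/(1.313 × 1.944×10⁸) = 9.148 kg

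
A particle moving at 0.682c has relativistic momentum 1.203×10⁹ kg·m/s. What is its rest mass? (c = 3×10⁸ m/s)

γ = 1/√(1 - 0.682²) = 1.3673
v = 0.682 × 3×10⁸ = 2.046×10⁸ m/s
m = p/(γv) = 1.203×10⁹/(1.3673 × 2.046×10⁸) = 4.300 kg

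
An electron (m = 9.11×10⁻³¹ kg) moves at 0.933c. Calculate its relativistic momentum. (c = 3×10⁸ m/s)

γ = 1/√(1 - 0.933²) = 2.7787
v = 0.933 × 3×10⁸ = 2.799×10⁸ m/s
p = γmv = 2.7787 × 9.11×10⁻³¹ × 2.799×10⁸ = 7.085×10⁻²² kg·m/s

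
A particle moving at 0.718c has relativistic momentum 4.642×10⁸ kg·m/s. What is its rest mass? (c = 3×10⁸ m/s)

γ = 1/√(1 - 0.718²) = 1.437
v = 0.718 × 3×10⁸ = 2.154×10⁸ m/s
m = p/(γv) = 4.642×10⁸/(1.437 × 2.154×10⁸) = 1.500 kg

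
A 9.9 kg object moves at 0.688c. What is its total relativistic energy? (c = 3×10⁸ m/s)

γ = 1/√(1 - 0.688²) = 1.378
mc² = 9.9 × (3×10⁸)² = 8.910×10¹⁷ J
E = γmc² = 1.378 × 8.910×10¹⁷ = 1.228×10¹⁸ J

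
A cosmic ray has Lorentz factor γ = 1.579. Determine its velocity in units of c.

From γ = 1/√(1 - v²/c²):
1/γ² = 1/1.579² = 0.4011
v²/c² = 1 - 0.4011 = 0.5989
v/c = √(0.5989) = 0.7739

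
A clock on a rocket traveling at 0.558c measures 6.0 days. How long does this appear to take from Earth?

Proper time Δt₀ = 6.0 days
γ = 1/√(1 - 0.558²) = 1.205
Δt = γΔt₀ = 1.205 × 6.0 = 7.230 days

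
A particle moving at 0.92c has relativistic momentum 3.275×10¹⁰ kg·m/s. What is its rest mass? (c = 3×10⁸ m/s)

γ = 1/√(1 - 0.92²) = 2.552
v = 0.92 × 3×10⁸ = 2.760×10⁸ m/s
m = p/(γv) = 3.275×10¹⁰/(2.552 × 2.760×10⁸) = 46.50 kg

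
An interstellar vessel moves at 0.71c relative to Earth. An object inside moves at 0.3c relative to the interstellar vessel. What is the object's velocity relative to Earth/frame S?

u = (u' + v)/(1 + u'v/c²)
Numerator: 0.3 + 0.71 = 1.01
Denominator: 1 + 0.213 = 1.213
u = 1.01/1.213 = 0.8326c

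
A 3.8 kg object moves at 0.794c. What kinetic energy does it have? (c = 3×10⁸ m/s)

γ = 1/√(1 - 0.794²) = 1.645
γ - 1 = 0.6450
KE = (γ-1)mc² = 0.6450 × 3.8 × (3×10⁸)² = 2.206×10¹⁷ J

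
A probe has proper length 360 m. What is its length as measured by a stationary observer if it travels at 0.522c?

Proper length L₀ = 360 m
γ = 1/√(1 - 0.522²) = 1.1724
L = L₀/γ = 360/1.1724 = 307.1 m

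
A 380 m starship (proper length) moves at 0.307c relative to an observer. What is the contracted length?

Proper length L₀ = 380 m
γ = 1/√(1 - 0.307²) = 1.051
L = L₀/γ = 380/1.051 = 361.6 m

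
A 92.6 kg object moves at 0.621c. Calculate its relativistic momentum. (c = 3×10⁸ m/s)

γ = 1/√(1 - 0.621²) = 1.276
v = 0.621 × 3×10⁸ = 1.863×10⁸ m/s
p = γmv = 1.276 × 92.6 × 1.863×10⁸ = 2.201×10¹⁰ kg·m/s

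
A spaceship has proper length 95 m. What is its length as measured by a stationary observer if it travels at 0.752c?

Proper length L₀ = 95 m
γ = 1/√(1 - 0.752²) = 1.517
L = L₀/γ = 95/1.517 = 62.62 m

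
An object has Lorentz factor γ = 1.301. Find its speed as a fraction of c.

From γ = 1/√(1 - v²/c²):
1/γ² = 1/1.301² = 0.5908
v²/c² = 1 - 0.5908 = 0.4092
v/c = √(0.4092) = 0.6397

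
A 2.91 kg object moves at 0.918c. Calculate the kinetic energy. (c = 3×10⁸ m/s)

γ = 1/√(1 - 0.918²) = 2.5216
γ - 1 = 1.5216
KE = (γ-1)mc² = 1.5216 × 2.91 × (3×10⁸)² = 3.985×10¹⁷ J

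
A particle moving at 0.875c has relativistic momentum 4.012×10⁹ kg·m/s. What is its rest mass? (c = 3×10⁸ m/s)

γ = 1/√(1 - 0.875²) = 2.0656
v = 0.875 × 3×10⁸ = 2.625×10⁸ m/s
m = p/(γv) = 4.012×10⁹/(2.0656 × 2.625×10⁸) = 7.399 kg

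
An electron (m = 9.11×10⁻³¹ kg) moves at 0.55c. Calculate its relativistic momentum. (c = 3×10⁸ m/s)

γ = 1/√(1 - 0.55²) = 1.1974
v = 0.55 × 3×10⁸ = 1.650×10⁸ m/s
p = γmv = 1.1974 × 9.11×10⁻³¹ × 1.650×10⁸ = 1.800×10⁻²² kg·m/s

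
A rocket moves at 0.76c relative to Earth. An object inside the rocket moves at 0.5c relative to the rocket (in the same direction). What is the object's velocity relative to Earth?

u = (u' + v)/(1 + u'v/c²)
Numerator: 0.5 + 0.76 = 1.26
Denominator: 1 + 0.38 = 1.38
u = 1.26/1.38 = 0.9130c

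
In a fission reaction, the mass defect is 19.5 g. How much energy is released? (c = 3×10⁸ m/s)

Convert mass defect: Δm = 19.5 g = 0.0195 kg
E = Δm·c² = 0.0195 × (3×10⁸)²
= 0.0195 × 9×10¹⁶ = 1.755×10¹⁵ J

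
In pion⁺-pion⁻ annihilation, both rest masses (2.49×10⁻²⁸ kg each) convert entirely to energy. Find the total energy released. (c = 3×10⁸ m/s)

Both particles have the same rest mass, so total mass = 2m
E = 2m·c² = 2 × 2.49×10⁻²⁸ × (3×10⁸)²
= 2 × 2.49×10⁻²⁸ × 9×10¹⁶
= 4.482×10⁻¹¹ J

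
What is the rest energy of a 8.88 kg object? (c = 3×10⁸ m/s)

c² = (3×10⁸)² = 9.000×10¹⁶ m²/s²
E₀ = mc² = 8.88 × 9.000×10¹⁶ = 7.992×10¹⁷ J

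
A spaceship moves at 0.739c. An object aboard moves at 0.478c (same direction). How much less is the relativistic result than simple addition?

Classical: u' + v = 0.478 + 0.739 = 1.217c
Relativistic: u = (0.478 + 0.739)/(1 + 0.353242) = 1.217/1.353242 = 0.8993c
Difference: 1.217 - 0.8993 = 0.3177c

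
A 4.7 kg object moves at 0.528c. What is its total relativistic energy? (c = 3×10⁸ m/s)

γ = 1/√(1 - 0.528²) = 1.1775
mc² = 4.7 × (3×10⁸)² = 4.230×10¹⁷ J
E = γmc² = 1.1775 × 4.230×10¹⁷ = 4.981×10¹⁷ J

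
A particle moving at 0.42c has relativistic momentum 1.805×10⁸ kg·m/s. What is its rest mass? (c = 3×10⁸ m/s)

γ = 1/√(1 - 0.42²) = 1.102
v = 0.42 × 3×10⁸ = 1.260×10⁸ m/s
m = p/(γv) = 1.805×10⁸/(1.102 × 1.260×10⁸) = 1.300 kg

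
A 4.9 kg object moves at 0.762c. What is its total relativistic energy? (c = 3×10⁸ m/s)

γ = 1/√(1 - 0.762²) = 1.5442
mc² = 4.9 × (3×10⁸)² = 4.410×10¹⁷ J
E = γmc² = 1.5442 × 4.410×10¹⁷ = 6.810×10¹⁷ J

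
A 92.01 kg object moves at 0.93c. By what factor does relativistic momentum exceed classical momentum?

p_rel = γmv, p_class = mv
Ratio = γ = 1/√(1 - 0.93²) = 2.721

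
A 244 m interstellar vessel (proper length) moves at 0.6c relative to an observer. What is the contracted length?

Proper length L₀ = 244 m
γ = 1/√(1 - 0.6²) = 1.250
L = L₀/γ = 244/1.250 = 195.2 m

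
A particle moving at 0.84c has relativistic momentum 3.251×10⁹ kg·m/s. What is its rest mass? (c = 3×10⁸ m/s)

γ = 1/√(1 - 0.84²) = 1.843
v = 0.84 × 3×10⁸ = 2.520×10⁸ m/s
m = p/(γv) = 3.251×10⁹/(1.843 × 2.520×10⁸) = 7.000 kg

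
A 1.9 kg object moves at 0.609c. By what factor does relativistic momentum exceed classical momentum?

p_rel = γmv, p_class = mv
Ratio = γ = 1/√(1 - 0.609²) = 1.261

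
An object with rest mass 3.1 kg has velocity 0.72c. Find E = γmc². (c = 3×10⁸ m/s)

γ = 1/√(1 - 0.72²) = 1.441
mc² = 3.1 × (3×10⁸)² = 2.790×10¹⁷ J
E = γmc² = 1.441 × 2.790×10¹⁷ = 4.020×10¹⁷ J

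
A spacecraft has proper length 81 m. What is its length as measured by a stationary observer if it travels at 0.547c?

Proper length L₀ = 81 m
γ = 1/√(1 - 0.547²) = 1.1946
L = L₀/γ = 81/1.1946 = 67.81 m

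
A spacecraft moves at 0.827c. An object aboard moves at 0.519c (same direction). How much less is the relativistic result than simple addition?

Classical: u' + v = 0.519 + 0.827 = 1.346c
Relativistic: u = (0.519 + 0.827)/(1 + 0.429213) = 1.346/1.429213 = 0.9418c
Difference: 1.346 - 0.9418 = 0.4042c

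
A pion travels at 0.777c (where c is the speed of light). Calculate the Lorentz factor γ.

v/c = 0.777, so (v/c)² = 0.603729
1 - (v/c)² = 0.396271
γ = 1/√(0.396271) = 1.589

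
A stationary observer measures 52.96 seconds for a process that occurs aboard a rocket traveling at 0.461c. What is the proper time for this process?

Dilated time Δt = 52.96 seconds
γ = 1/√(1 - 0.461²) = 1.1269
Δt₀ = Δt/γ = 52.96/1.1269 = 47.00 seconds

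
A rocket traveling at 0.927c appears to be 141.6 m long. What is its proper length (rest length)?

Contracted length L = 141.6 m
γ = 1/√(1 - 0.927²) = 2.666
L₀ = γL = 2.666 × 141.6 = 377.5 m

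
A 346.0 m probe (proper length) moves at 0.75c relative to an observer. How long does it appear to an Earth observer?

Proper length L₀ = 346.0 m
γ = 1/√(1 - 0.75²) = 1.5119
L = L₀/γ = 346.0/1.5119 = 228.9 m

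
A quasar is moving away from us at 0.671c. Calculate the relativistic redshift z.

β = 0.671
(1+β)/(1-β) = 1.671/0.329 = 5.079
√(5.079) = 2.254
z = 2.254 - 1 = 1.254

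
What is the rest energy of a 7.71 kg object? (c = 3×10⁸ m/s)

c² = (3×10⁸)² = 9.000×10¹⁶ m²/s²
E₀ = mc² = 7.71 × 9.000×10¹⁶ = 6.939×10¹⁷ J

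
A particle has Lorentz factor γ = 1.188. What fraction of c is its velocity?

From γ = 1/√(1 - v²/c²):
1/γ² = 1/1.188² = 0.7085
v²/c² = 1 - 0.7085 = 0.2915
v/c = √(0.2915) = 0.5399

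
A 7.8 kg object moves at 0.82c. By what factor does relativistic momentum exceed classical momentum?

p_rel = γmv, p_class = mv
Ratio = γ = 1/√(1 - 0.82²) = 1.747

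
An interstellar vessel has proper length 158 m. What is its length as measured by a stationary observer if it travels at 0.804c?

Proper length L₀ = 158 m
γ = 1/√(1 - 0.804²) = 1.6817
L = L₀/γ = 158/1.6817 = 93.95 m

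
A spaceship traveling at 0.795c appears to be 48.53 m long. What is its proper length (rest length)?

Contracted length L = 48.53 m
γ = 1/√(1 - 0.795²) = 1.6485
L₀ = γL = 1.6485 × 48.53 = 80.00 m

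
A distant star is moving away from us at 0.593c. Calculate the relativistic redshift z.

β = 0.593
(1+β)/(1-β) = 1.593/0.407 = 3.914
√(3.914) = 1.9784
z = 1.9784 - 1 = 0.9784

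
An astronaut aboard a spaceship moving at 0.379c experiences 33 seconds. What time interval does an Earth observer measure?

Proper time Δt₀ = 33 seconds
γ = 1/√(1 - 0.379²) = 1.0806
Δt = γΔt₀ = 1.0806 × 33 = 35.66 seconds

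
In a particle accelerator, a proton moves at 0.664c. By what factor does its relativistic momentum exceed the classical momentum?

p_rel = γmv, p_class = mv
Ratio = γ = 1/√(1 - 0.664²)
= 1/√(0.559104) = 1.337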